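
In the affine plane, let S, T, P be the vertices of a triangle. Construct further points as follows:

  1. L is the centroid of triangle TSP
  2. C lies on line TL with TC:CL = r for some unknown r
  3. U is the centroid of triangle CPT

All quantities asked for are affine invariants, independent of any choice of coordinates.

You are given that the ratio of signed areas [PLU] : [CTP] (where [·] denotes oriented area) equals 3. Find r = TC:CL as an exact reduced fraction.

Assign S = (0, 0), T = (1, 0), P = (0, 1) — the answer is frame-independent, so this choice is without loss of generality.
1. L is the centroid of triangle TSP ⇒ L = (1/3, 1/3)
2. With TC:CL = r, write λ = r/(r+1) so C = T + λ·(L−T); C is affine-linear in λ
3. U is the centroid of triangle CPT ⇒ U is an affine combination of earlier points and hence also affine-linear in λ
Every point depending on C is an affine combination of C and λ-independent points, so each such coordinate is linear in λ; the λ² term in each signed area is a multiple of (L−T)×(L−T) = 0, so 2·[PLU] and 2·[CTP] are each linear in λ. Evaluating at λ=0 and λ=1:
  2·[PLU] = -1/9·λ + 2/9,   2·[CTP] = 1/3·λ
So [PLU]:[CTP] = (-1/9·λ + 2/9) / (1/3·λ). Setting this equal to 3:
  -1/9·λ + 2/9 = 3·(1/3·λ)  ⇒  λ = 1/5
Then r = λ/(1−λ) = (1/5)/(4/5) = 1/4. Check: with r = 1/4, C = (13/15, 1/15) and [PLU]:[CTP] = 3 as required.

r = 1/4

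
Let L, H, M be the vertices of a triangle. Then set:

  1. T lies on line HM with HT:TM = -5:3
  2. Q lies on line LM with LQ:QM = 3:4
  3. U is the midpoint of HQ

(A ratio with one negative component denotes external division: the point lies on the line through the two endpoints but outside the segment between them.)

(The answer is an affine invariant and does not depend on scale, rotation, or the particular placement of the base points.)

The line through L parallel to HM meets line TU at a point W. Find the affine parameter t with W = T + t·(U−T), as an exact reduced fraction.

t = 7/2

Choose coordinates L = (0, 0), H = (1, 0), M = (0, 1).
1. T lies on line HM with HT:TM = -5:3 ⇒ T = (-3/2, 5/2)
2. Q lies on line LM with LQ:QM = 3:4 ⇒ Q = (0, 3/7)
3. U is the midpoint of HQ ⇒ U = (1/2, 3/14)
through L parallel to HM: direction (-1, 1); meets TU at W = (11/2, -11/2)
W = T + t·(U−T) with t = 7/2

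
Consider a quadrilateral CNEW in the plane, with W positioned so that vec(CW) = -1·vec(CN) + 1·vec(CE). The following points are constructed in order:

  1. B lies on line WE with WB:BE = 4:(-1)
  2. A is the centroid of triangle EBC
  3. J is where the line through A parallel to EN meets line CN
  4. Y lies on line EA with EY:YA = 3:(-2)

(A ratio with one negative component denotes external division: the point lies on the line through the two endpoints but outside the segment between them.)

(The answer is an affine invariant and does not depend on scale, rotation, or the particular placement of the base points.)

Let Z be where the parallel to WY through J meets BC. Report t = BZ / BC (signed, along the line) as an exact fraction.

t = 8/15

Choose coordinates C = (0, 0), N = (1, 0), E = (0, 1), W = (-1, 1).
1. B lies on line WE with WB:BE = 4:(-1) ⇒ B = (1/3, 1)
2. A is the centroid of triangle EBC ⇒ A = (1/9, 2/3)
3. J is where the line through A parallel to EN meets line CN ⇒ J = (7/9, 0)
4. Y lies on line EA with EY:YA = 3:(-2) ⇒ Y = (1/3, 0)
through J parallel to WY: direction (4/3, -1); meets BC at Z = (7/45, 7/15)
Z = B + t·(C−B) with t = 8/15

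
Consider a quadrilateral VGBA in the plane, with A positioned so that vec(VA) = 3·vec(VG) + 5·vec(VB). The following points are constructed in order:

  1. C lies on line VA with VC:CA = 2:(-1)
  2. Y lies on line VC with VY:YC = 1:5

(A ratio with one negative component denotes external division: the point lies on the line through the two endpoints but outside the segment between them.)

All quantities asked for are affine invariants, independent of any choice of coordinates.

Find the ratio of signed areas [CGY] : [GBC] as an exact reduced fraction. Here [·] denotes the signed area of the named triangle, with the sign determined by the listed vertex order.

[CGY]:[GBC] = 5/9

Assign V = (0, 0), G = (1, 0), B = (0, 1), A = (3, 5) — the answer is frame-independent, so this choice is without loss of generality.
1. C lies on line VA with VC:CA = 2:(-1) ⇒ C = (6, 10)
2. Y lies on line VC with VY:YC = 1:5 ⇒ Y = (1, 5/3)
2·[CGY] = -25/3, 2·[GBC] = -15
[CGY]:[GBC] = -25/3:-15 = 5/9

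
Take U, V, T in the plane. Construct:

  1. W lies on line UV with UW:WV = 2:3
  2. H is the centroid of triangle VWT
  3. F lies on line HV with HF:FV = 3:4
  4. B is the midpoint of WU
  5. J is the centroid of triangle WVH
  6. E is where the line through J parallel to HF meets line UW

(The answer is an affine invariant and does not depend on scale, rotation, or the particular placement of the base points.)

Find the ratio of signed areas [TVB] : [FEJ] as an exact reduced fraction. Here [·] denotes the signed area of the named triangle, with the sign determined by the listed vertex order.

Choose coordinates U = (0, 0), V = (1, 0), T = (0, 1).
1. W lies on line UV with UW:WV = 2:3 ⇒ W = (2/5, 0)
2. H is the centroid of triangle VWT ⇒ H = (7/15, 1/3)
3. F lies on line HV with HF:FV = 3:4 ⇒ F = (73/105, 4/21)
4. B is the midpoint of WU ⇒ B = (1/5, 0)
5. J is the centroid of triangle WVH ⇒ J = (28/45, 1/9)
6. E is where the line through J parallel to HF meets line UW ⇒ E = (4/5, 0)
2·[TVB] = -4/5, 2·[FEJ] = -1/45
[TVB]:[FEJ] = -4/5:-1/45 = 36

[TVB]:[FEJ] = 36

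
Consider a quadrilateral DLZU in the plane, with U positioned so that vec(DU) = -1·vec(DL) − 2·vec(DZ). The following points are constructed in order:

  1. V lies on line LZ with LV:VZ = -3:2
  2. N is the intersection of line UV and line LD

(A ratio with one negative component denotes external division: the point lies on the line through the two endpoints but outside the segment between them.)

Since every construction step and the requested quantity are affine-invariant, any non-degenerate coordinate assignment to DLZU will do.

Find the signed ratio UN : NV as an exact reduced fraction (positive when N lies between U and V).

UN:NV = 2/3

Assign D = (0, 0), L = (1, 0), Z = (0, 1), U = (-1, -2) — the answer is frame-independent, so this choice is without loss of generality.
1. V lies on line LZ with LV:VZ = -3:2 ⇒ V = (-2, 3)
2. N is the intersection of line UV and line LD ⇒ N = (-7/5, 0)
N = U + t·(V−U) with t = 2/5, so UN:NV = t:(1−t) = 2/5:3/5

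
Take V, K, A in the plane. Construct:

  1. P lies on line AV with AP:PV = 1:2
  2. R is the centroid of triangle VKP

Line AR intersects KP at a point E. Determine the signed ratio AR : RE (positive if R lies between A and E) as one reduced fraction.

AR:RE = -5/2

Assign V = (0, 0), K = (1, 0), A = (0, 1) — the answer is frame-independent, so this choice is without loss of generality.
1. P lies on line AV with AP:PV = 1:2 ⇒ P = (0, 2/3)
2. R is the centroid of triangle VKP ⇒ R = (1/3, 2/9)
line AR meets KP at E = (1/5, 8/15)
R = A + t·(E−A) with t = 5/3, so AR:RE = 5/3:-2/3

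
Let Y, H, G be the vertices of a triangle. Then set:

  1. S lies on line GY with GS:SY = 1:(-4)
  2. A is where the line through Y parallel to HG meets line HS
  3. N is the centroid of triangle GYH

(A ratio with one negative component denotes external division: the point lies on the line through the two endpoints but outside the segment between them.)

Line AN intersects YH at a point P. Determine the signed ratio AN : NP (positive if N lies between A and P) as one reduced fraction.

Assign Y = (0, 0), H = (1, 0), G = (0, 1) — the answer is frame-independent, so this choice is without loss of generality.
1. S lies on line GY with GS:SY = 1:(-4) ⇒ S = (0, 4/3)
2. A is where the line through Y parallel to HG meets line HS ⇒ A = (4, -4)
3. N is the centroid of triangle GYH ⇒ N = (1/3, 1/3)
line AN meets YH at P = (8/13, 0)
N = A + t·(P−A) with t = 13/12, so AN:NP = 13/12:-1/12

AN:NP = -13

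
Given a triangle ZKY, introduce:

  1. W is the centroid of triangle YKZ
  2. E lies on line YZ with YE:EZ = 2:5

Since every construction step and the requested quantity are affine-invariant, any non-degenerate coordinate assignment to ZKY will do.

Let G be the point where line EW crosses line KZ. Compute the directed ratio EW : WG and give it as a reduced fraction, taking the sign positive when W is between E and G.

Work in coordinates with Z = (0, 0), K = (1, 0), Y = (0, 1).
1. W is the centroid of triangle YKZ ⇒ W = (1/3, 1/3)
2. E lies on line YZ with YE:EZ = 2:5 ⇒ E = (0, 5/7)
line EW meets KZ at G = (5/8, 0)
W = E + t·(G−E) with t = 8/15, so EW:WG = 8/15:7/15

EW:WG = 8/7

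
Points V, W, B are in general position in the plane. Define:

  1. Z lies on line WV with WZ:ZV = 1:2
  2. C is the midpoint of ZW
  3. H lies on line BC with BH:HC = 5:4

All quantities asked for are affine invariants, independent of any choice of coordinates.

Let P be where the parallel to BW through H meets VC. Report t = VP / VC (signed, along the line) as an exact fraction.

t = 49/45

Work in coordinates with V = (0, 0), W = (1, 0), B = (0, 1).
1. Z lies on line WV with WZ:ZV = 1:2 ⇒ Z = (2/3, 0)
2. C is the midpoint of ZW ⇒ C = (5/6, 0)
3. H lies on line BC with BH:HC = 5:4 ⇒ H = (25/54, 4/9)
through H parallel to BW: direction (1, -1); meets VC at P = (49/54, 0)
P = V + t·(C−V) with t = 49/45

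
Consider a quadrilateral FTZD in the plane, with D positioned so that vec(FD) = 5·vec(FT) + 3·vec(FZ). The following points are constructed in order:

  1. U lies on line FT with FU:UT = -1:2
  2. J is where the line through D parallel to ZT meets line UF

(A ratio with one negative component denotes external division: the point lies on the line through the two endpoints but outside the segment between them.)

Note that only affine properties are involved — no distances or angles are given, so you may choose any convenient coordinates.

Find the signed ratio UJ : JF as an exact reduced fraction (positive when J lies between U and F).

Choose coordinates F = (0, 0), T = (1, 0), Z = (0, 1), D = (5, 3).
1. U lies on line FT with FU:UT = -1:2 ⇒ U = (-1, 0)
2. J is where the line through D parallel to ZT meets line UF ⇒ J = (8, 0)
J = U + t·(F−U) with t = 9, so UJ:JF = t:(1−t) = 9:-8

UJ:JF = -9/8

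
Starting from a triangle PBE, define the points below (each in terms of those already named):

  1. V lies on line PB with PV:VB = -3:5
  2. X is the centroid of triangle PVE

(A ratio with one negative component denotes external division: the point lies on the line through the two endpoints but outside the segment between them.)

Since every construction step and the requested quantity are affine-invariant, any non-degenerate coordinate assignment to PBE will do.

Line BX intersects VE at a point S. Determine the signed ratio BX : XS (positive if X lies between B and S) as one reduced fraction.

BX:XS = 4

Choose coordinates P = (0, 0), B = (1, 0), E = (0, 1).
1. V lies on line PB with PV:VB = -3:5 ⇒ V = (-3/2, 0)
2. X is the centroid of triangle PVE ⇒ X = (-1/2, 1/3)
line BX meets VE at S = (-7/8, 5/12)
X = B + t·(S−B) with t = 4/5, so BX:XS = 4/5:1/5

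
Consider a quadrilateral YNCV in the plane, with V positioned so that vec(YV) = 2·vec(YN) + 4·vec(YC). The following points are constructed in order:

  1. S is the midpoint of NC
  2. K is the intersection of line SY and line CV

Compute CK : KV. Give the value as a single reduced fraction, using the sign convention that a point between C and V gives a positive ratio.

CK:KV = -1/2

Set Y = (0, 0), N = (1, 0), C = (0, 1), V = (2, 4); any affine frame gives the same invariant.
1. S is the midpoint of NC ⇒ S = (1/2, 1/2)
2. K is the intersection of line SY and line CV ⇒ K = (-2, -2)
K = C + t·(V−C) with t = -1, so CK:KV = t:(1−t) = -1:2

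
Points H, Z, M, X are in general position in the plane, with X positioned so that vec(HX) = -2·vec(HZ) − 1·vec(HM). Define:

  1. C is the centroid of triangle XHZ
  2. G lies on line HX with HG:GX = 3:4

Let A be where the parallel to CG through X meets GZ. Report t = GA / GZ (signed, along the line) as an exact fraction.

Set H = (0, 0), Z = (1, 0), M = (0, 1), X = (-2, -1); any affine frame gives the same invariant.
1. C is the centroid of triangle XHZ ⇒ C = (-1/3, -1/3)
2. G lies on line HX with HG:GX = 3:4 ⇒ G = (-6/7, -3/7)
through X parallel to CG: direction (-11/21, -2/21); meets GZ at A = (-58/7, -15/7)
A = G + t·(Z−G) with t = -4

t = -4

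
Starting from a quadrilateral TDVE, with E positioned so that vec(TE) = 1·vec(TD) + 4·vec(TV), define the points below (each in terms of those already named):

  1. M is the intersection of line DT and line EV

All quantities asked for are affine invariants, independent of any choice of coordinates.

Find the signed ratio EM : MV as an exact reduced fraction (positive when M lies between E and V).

Work in coordinates with T = (0, 0), D = (1, 0), V = (0, 1), E = (1, 4).
1. M is the intersection of line DT and line EV ⇒ M = (-1/3, 0)
M = E + t·(V−E) with t = 4/3, so EM:MV = t:(1−t) = 4/3:-1/3

EM:MV = -4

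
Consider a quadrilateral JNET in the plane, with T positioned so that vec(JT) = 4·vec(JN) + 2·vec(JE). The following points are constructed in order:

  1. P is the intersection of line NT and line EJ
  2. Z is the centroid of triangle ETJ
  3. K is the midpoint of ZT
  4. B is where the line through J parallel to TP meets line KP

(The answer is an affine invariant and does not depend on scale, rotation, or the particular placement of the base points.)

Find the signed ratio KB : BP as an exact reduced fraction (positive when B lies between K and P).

Assign J = (0, 0), N = (1, 0), E = (0, 1), T = (4, 2) — the answer is frame-independent, so this choice is without loss of generality.
1. P is the intersection of line NT and line EJ ⇒ P = (0, -2/3)
2. Z is the centroid of triangle ETJ ⇒ Z = (4/3, 1)
3. K is the midpoint of ZT ⇒ K = (8/3, 3/2)
4. B is where the line through J parallel to TP meets line KP ⇒ B = (32/7, 64/21)
B = K + t·(P−K) with t = -5/7, so KB:BP = t:(1−t) = -5/7:12/7

KB:BP = -5/12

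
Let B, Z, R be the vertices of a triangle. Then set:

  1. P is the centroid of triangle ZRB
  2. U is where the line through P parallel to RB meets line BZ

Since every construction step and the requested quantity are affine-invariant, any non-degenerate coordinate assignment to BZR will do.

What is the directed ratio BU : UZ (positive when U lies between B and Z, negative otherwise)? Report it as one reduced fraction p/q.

BU:UZ = 1/2

Assign B = (0, 0), Z = (1, 0), R = (0, 1) — the answer is frame-independent, so this choice is without loss of generality.
1. P is the centroid of triangle ZRB ⇒ P = (1/3, 1/3)
2. U is where the line through P parallel to RB meets line BZ ⇒ U = (1/3, 0)
U = B + t·(Z−B) with t = 1/3, so BU:UZ = t:(1−t) = 1/3:2/3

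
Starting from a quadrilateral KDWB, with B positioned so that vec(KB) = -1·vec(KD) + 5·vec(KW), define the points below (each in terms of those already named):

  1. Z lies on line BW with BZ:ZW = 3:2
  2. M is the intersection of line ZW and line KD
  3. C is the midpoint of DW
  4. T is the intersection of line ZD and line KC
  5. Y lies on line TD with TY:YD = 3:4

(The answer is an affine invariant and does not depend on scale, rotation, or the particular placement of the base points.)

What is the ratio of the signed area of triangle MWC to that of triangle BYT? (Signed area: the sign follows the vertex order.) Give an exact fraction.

[MWC]:[BYT] = 35/18

Set K = (0, 0), D = (1, 0), W = (0, 1), B = (-1, 5); any affine frame gives the same invariant.
1. Z lies on line BW with BZ:ZW = 3:2 ⇒ Z = (-2/5, 13/5)
2. M is the intersection of line ZW and line KD ⇒ M = (1/4, 0)
3. C is the midpoint of DW ⇒ C = (1/2, 1/2)
4. T is the intersection of line ZD and line KC ⇒ T = (13/20, 13/20)
5. Y lies on line TD with TY:YD = 3:4 ⇒ Y = (4/5, 13/35)
2·[MWC] = -3/8, 2·[BYT] = -27/140
[MWC]:[BYT] = -3/8:-27/140 = 35/18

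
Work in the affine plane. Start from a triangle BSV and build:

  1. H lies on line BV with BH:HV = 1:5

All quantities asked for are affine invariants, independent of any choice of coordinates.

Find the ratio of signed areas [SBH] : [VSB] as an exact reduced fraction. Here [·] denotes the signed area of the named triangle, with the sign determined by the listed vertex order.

Choose coordinates B = (0, 0), S = (1, 0), V = (0, 1).
1. H lies on line BV with BH:HV = 1:5 ⇒ H = (0, 1/6)
2·[SBH] = -1/6, 2·[VSB] = -1
[SBH]:[VSB] = -1/6:-1 = 1/6

[SBH]:[VSB] = 1/6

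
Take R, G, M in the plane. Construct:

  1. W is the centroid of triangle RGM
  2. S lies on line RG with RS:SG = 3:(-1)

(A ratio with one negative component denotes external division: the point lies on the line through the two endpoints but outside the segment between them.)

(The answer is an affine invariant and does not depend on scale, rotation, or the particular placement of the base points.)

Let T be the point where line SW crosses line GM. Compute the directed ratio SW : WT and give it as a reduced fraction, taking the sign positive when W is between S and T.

Choose coordinates R = (0, 0), G = (1, 0), M = (0, 1).
1. W is the centroid of triangle RGM ⇒ W = (1/3, 1/3)
2. S lies on line RG with RS:SG = 3:(-1) ⇒ S = (3/2, 0)
line SW meets GM at T = (4/5, 1/5)
W = S + t·(T−S) with t = 5/3, so SW:WT = 5/3:-2/3

SW:WT = -5/2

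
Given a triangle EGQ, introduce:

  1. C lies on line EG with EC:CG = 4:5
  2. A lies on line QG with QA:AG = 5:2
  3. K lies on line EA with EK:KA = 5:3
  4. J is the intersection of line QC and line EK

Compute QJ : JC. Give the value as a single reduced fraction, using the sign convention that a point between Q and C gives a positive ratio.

Work in coordinates with E = (0, 0), G = (1, 0), Q = (0, 1).
1. C lies on line EG with EC:CG = 4:5 ⇒ C = (4/9, 0)
2. A lies on line QG with QA:AG = 5:2 ⇒ A = (5/7, 2/7)
3. K lies on line EA with EK:KA = 5:3 ⇒ K = (25/56, 5/28)
4. J is the intersection of line QC and line EK ⇒ J = (20/53, 8/53)
J = Q + t·(C−Q) with t = 45/53, so QJ:JC = t:(1−t) = 45/53:8/53

QJ:JC = 45/8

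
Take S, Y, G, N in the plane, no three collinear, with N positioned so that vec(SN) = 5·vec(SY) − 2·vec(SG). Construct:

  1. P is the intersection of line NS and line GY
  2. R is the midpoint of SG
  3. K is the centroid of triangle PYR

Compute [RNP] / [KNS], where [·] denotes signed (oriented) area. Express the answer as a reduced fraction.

[RNP]:[KNS] = 10/9

Choose coordinates S = (0, 0), Y = (1, 0), G = (0, 1), N = (5, -2).
1. P is the intersection of line NS and line GY ⇒ P = (5/3, -2/3)
2. R is the midpoint of SG ⇒ R = (0, 1/2)
3. K is the centroid of triangle PYR ⇒ K = (8/9, -1/18)
2·[RNP] = -5/3, 2·[KNS] = -3/2
[RNP]:[KNS] = -5/3:-3/2 = 10/9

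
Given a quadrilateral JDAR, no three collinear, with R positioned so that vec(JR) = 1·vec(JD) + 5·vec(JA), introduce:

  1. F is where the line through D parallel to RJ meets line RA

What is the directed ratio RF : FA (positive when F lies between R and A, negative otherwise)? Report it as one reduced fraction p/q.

Work in coordinates with J = (0, 0), D = (1, 0), A = (0, 1), R = (1, 5).
1. F is where the line through D parallel to RJ meets line RA ⇒ F = (6, 25)
F = R + t·(A−R) with t = -5, so RF:FA = t:(1−t) = -5:6

RF:FA = -5/6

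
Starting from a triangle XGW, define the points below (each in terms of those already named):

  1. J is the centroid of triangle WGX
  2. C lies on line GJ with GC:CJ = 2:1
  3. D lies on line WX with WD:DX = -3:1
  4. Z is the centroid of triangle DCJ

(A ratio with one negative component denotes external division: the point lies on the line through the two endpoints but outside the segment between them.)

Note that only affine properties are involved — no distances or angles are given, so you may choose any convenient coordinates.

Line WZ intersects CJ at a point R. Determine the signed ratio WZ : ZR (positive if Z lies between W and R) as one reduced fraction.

WZ:ZR = -5/2

Assign X = (0, 0), G = (1, 0), W = (0, 1) — the answer is frame-independent, so this choice is without loss of generality.
1. J is the centroid of triangle WGX ⇒ J = (1/3, 1/3)
2. C lies on line GJ with GC:CJ = 2:1 ⇒ C = (5/9, 2/9)
3. D lies on line WX with WD:DX = -3:1 ⇒ D = (0, -1/2)
4. Z is the centroid of triangle DCJ ⇒ Z = (8/27, 1/54)
line WZ meets CJ at R = (8/45, 37/90)
Z = W + t·(R−W) with t = 5/3, so WZ:ZR = 5/3:-2/3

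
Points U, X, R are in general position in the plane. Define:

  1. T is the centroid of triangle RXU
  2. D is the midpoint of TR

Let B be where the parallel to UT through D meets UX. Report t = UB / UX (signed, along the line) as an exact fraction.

Assign U = (0, 0), X = (1, 0), R = (0, 1) — the answer is frame-independent, so this choice is without loss of generality.
1. T is the centroid of triangle RXU ⇒ T = (1/3, 1/3)
2. D is the midpoint of TR ⇒ D = (1/6, 2/3)
through D parallel to UT: direction (1/3, 1/3); meets UX at B = (-1/2, 0)
B = U + t·(X−U) with t = -1/2

t = -1/2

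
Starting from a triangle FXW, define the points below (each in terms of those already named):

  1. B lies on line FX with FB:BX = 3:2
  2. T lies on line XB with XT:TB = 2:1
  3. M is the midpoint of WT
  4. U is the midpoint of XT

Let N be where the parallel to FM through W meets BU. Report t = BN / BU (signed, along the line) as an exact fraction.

t = -5

Set F = (0, 0), X = (1, 0), W = (0, 1); any affine frame gives the same invariant.
1. B lies on line FX with FB:BX = 3:2 ⇒ B = (3/5, 0)
2. T lies on line XB with XT:TB = 2:1 ⇒ T = (11/15, 0)
3. M is the midpoint of WT ⇒ M = (11/30, 1/2)
4. U is the midpoint of XT ⇒ U = (13/15, 0)
through W parallel to FM: direction (11/30, 1/2); meets BU at N = (-11/15, 0)
N = B + t·(U−B) with t = -5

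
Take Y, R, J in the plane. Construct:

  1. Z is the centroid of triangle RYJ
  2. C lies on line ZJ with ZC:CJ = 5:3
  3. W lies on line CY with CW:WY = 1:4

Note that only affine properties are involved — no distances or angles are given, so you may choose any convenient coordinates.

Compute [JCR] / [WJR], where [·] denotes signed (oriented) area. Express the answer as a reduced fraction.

Choose coordinates Y = (0, 0), R = (1, 0), J = (0, 1).
1. Z is the centroid of triangle RYJ ⇒ Z = (1/3, 1/3)
2. C lies on line ZJ with ZC:CJ = 5:3 ⇒ C = (1/8, 3/4)
3. W lies on line CY with CW:WY = 1:4 ⇒ W = (1/10, 3/5)
2·[JCR] = 1/8, 2·[WJR] = -3/10
[JCR]:[WJR] = 1/8:-3/10 = -5/12

[JCR]:[WJR] = -5/12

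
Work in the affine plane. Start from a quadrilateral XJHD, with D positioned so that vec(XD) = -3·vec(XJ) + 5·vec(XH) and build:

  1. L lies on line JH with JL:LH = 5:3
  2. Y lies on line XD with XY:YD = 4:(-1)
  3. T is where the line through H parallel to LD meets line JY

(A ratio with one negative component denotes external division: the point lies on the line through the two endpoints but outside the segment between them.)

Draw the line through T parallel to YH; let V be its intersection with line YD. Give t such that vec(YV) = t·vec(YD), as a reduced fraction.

t = -13/3

Work in coordinates with X = (0, 0), J = (1, 0), H = (0, 1), D = (-3, 5).
1. L lies on line JH with JL:LH = 5:3 ⇒ L = (3/8, 5/8)
2. Y lies on line XD with XY:YD = 4:(-1) ⇒ Y = (-4, 20/3)
3. T is where the line through H parallel to LD meets line JY ⇒ T = (9, -32/3)
through T parallel to YH: direction (4, -17/3); meets YD at V = (-25/3, 125/9)
V = Y + t·(D−Y) with t = -13/3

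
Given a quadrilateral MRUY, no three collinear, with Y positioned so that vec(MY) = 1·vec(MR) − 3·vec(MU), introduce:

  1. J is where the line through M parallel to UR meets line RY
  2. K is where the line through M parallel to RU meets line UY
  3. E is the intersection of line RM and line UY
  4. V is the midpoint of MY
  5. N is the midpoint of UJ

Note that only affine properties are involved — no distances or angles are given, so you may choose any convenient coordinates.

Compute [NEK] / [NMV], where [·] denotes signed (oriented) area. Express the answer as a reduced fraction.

[NEK]:[NMV] = 1/9

Choose coordinates M = (0, 0), R = (1, 0), U = (0, 1), Y = (1, -3).
1. J is where the line through M parallel to UR meets line RY ⇒ J = (1, -1)
2. K is where the line through M parallel to RU meets line UY ⇒ K = (1/3, -1/3)
3. E is the intersection of line RM and line UY ⇒ E = (1/4, 0)
4. V is the midpoint of MY ⇒ V = (1/2, -3/2)
5. N is the midpoint of UJ ⇒ N = (1/2, 0)
2·[NEK] = 1/12, 2·[NMV] = 3/4
[NEK]:[NMV] = 1/12:3/4 = 1/9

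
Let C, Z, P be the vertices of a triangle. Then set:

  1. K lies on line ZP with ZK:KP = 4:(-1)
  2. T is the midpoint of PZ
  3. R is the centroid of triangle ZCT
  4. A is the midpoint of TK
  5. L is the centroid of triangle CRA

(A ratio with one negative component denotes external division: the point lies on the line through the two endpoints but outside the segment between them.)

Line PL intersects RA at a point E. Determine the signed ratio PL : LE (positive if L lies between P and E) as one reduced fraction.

PL:LE = -13/16

Choose coordinates C = (0, 0), Z = (1, 0), P = (0, 1).
1. K lies on line ZP with ZK:KP = 4:(-1) ⇒ K = (-1/3, 4/3)
2. T is the midpoint of PZ ⇒ T = (1/2, 1/2)
3. R is the centroid of triangle ZCT ⇒ R = (1/2, 1/6)
4. A is the midpoint of TK ⇒ A = (1/12, 11/12)
5. L is the centroid of triangle CRA ⇒ L = (7/36, 13/36)
line PL meets RA at E = (-7/156, 179/156)
L = P + t·(E−P) with t = -13/3, so PL:LE = -13/3:16/3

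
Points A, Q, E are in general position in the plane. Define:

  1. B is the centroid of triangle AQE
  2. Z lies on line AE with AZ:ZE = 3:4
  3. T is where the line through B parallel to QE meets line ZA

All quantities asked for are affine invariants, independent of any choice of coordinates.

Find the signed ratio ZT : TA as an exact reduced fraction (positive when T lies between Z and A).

Work in coordinates with A = (0, 0), Q = (1, 0), E = (0, 1).
1. B is the centroid of triangle AQE ⇒ B = (1/3, 1/3)
2. Z lies on line AE with AZ:ZE = 3:4 ⇒ Z = (0, 3/7)
3. T is where the line through B parallel to QE meets line ZA ⇒ T = (0, 2/3)
T = Z + t·(A−Z) with t = -5/9, so ZT:TA = t:(1−t) = -5/9:14/9

ZT:TA = -5/14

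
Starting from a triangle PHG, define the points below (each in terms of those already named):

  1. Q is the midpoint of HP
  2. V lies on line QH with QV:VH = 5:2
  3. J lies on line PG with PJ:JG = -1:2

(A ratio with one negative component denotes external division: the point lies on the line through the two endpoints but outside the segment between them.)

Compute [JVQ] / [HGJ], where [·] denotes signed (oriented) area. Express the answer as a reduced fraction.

Set P = (0, 0), H = (1, 0), G = (0, 1); any affine frame gives the same invariant.
1. Q is the midpoint of HP ⇒ Q = (1/2, 0)
2. V lies on line QH with QV:VH = 5:2 ⇒ V = (6/7, 0)
3. J lies on line PG with PJ:JG = -1:2 ⇒ J = (0, -1)
2·[JVQ] = 5/14, 2·[HGJ] = 2
[JVQ]:[HGJ] = 5/14:2 = 5/28

[JVQ]:[HGJ] = 5/28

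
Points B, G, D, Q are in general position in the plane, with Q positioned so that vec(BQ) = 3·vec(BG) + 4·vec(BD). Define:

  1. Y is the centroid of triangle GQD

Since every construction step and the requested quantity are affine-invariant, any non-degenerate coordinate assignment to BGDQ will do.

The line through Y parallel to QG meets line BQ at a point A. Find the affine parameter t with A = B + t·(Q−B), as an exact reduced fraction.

Work in coordinates with B = (0, 0), G = (1, 0), D = (0, 1), Q = (3, 4).
1. Y is the centroid of triangle GQD ⇒ Y = (4/3, 5/3)
through Y parallel to QG: direction (-2, -4); meets BQ at A = (3/2, 2)
A = B + t·(Q−B) with t = 1/2

t = 1/2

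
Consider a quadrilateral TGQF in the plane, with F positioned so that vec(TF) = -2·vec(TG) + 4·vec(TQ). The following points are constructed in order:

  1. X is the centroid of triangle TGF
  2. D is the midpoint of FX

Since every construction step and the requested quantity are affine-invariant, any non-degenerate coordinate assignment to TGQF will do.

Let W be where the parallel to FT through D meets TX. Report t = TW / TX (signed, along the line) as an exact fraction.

t = 1/2

Assign T = (0, 0), G = (1, 0), Q = (0, 1), F = (-2, 4) — the answer is frame-independent, so this choice is without loss of generality.
1. X is the centroid of triangle TGF ⇒ X = (-1/3, 4/3)
2. D is the midpoint of FX ⇒ D = (-7/6, 8/3)
through D parallel to FT: direction (2, -4); meets TX at W = (-1/6, 2/3)
W = T + t·(X−T) with t = 1/2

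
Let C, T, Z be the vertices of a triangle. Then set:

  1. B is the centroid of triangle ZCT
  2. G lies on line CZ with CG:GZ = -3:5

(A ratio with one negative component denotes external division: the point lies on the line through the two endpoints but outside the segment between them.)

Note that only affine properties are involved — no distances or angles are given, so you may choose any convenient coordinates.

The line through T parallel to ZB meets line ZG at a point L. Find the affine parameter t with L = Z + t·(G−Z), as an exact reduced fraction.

t = -2/5

Set C = (0, 0), T = (1, 0), Z = (0, 1); any affine frame gives the same invariant.
1. B is the centroid of triangle ZCT ⇒ B = (1/3, 1/3)
2. G lies on line CZ with CG:GZ = -3:5 ⇒ G = (0, -3/2)
through T parallel to ZB: direction (1/3, -2/3); meets ZG at L = (0, 2)
L = Z + t·(G−Z) with t = -2/5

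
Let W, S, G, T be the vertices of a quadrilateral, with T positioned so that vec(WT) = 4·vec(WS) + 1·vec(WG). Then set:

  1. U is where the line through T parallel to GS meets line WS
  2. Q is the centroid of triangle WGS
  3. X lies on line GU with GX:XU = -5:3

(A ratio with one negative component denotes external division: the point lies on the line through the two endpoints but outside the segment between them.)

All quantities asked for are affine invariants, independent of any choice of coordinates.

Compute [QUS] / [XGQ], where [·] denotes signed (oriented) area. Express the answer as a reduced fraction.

Assign W = (0, 0), S = (1, 0), G = (0, 1), T = (4, 1) — the answer is frame-independent, so this choice is without loss of generality.
1. U is where the line through T parallel to GS meets line WS ⇒ U = (5, 0)
2. Q is the centroid of triangle WGS ⇒ Q = (1/3, 1/3)
3. X lies on line GU with GX:XU = -5:3 ⇒ X = (25/2, -3/2)
2·[QUS] = -4/3, 2·[XGQ] = 15/2
[QUS]:[XGQ] = -4/3:15/2 = -8/45

[QUS]:[XGQ] = -8/45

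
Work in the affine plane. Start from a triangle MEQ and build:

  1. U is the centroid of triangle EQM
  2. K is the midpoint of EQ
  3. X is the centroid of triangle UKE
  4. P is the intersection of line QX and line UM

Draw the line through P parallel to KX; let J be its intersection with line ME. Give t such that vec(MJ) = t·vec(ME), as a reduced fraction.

t = 11/16

Assign M = (0, 0), E = (1, 0), Q = (0, 1) — the answer is frame-independent, so this choice is without loss of generality.
1. U is the centroid of triangle EQM ⇒ U = (1/3, 1/3)
2. K is the midpoint of EQ ⇒ K = (1/2, 1/2)
3. X is the centroid of triangle UKE ⇒ X = (11/18, 5/18)
4. P is the intersection of line QX and line UM ⇒ P = (11/24, 11/24)
through P parallel to KX: direction (1/9, -2/9); meets ME at J = (11/16, 0)
J = M + t·(E−M) with t = 11/16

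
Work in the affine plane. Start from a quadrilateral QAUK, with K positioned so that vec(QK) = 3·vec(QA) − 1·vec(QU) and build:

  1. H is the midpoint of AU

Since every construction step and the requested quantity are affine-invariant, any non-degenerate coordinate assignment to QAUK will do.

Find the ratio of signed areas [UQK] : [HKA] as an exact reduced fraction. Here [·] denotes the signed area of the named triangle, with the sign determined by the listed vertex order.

Choose coordinates Q = (0, 0), A = (1, 0), U = (0, 1), K = (3, -1).
1. H is the midpoint of AU ⇒ H = (1/2, 1/2)
2·[UQK] = 3, 2·[HKA] = -1/2
[UQK]:[HKA] = 3:-1/2 = -6

[UQK]:[HKA] = -6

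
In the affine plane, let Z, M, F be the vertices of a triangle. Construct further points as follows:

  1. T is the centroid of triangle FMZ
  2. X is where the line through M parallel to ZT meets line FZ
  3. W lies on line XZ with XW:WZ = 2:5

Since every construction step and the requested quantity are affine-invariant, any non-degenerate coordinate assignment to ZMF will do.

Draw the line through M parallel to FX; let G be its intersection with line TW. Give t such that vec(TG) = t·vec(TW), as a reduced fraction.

Assign Z = (0, 0), M = (1, 0), F = (0, 1) — the answer is frame-independent, so this choice is without loss of generality.
1. T is the centroid of triangle FMZ ⇒ T = (1/3, 1/3)
2. X is where the line through M parallel to ZT meets line FZ ⇒ X = (0, -1)
3. W lies on line XZ with XW:WZ = 2:5 ⇒ W = (0, -5/7)
through M parallel to FX: direction (0, -2); meets TW at G = (1, 17/7)
G = T + t·(W−T) with t = -2

t = -2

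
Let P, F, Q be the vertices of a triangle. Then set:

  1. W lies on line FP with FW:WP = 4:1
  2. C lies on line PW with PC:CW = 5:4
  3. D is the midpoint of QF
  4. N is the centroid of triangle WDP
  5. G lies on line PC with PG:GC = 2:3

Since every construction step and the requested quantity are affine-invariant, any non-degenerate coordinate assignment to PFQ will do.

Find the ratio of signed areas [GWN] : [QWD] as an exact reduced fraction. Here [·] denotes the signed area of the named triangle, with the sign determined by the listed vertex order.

Choose coordinates P = (0, 0), F = (1, 0), Q = (0, 1).
1. W lies on line FP with FW:WP = 4:1 ⇒ W = (1/5, 0)
2. C lies on line PW with PC:CW = 5:4 ⇒ C = (1/9, 0)
3. D is the midpoint of QF ⇒ D = (1/2, 1/2)
4. N is the centroid of triangle WDP ⇒ N = (7/30, 1/6)
5. G lies on line PC with PG:GC = 2:3 ⇒ G = (2/45, 0)
2·[GWN] = 7/270, 2·[QWD] = 2/5
[GWN]:[QWD] = 7/270:2/5 = 7/108

[GWN]:[QWD] = 7/108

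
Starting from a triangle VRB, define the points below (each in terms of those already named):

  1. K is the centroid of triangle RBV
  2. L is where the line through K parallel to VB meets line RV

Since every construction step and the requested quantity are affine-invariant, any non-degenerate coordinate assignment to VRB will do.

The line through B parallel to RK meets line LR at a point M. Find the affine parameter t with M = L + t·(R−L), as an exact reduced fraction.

t = 5/2

Set V = (0, 0), R = (1, 0), B = (0, 1); any affine frame gives the same invariant.
1. K is the centroid of triangle RBV ⇒ K = (1/3, 1/3)
2. L is where the line through K parallel to VB meets line RV ⇒ L = (1/3, 0)
through B parallel to RK: direction (-2/3, 1/3); meets LR at M = (2, 0)
M = L + t·(R−L) with t = 5/2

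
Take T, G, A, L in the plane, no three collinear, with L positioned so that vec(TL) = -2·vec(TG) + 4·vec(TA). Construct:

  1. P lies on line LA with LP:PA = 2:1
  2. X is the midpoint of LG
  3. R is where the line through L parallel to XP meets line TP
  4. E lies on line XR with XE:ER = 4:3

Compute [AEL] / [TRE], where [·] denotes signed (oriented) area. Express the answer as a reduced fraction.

Work in coordinates with T = (0, 0), G = (1, 0), A = (0, 1), L = (-2, 4).
1. P lies on line LA with LP:PA = 2:1 ⇒ P = (-2/3, 2)
2. X is the midpoint of LG ⇒ X = (-1/2, 2)
3. R is where the line through L parallel to XP meets line TP ⇒ R = (-4/3, 4)
4. E lies on line XR with XE:ER = 4:3 ⇒ E = (-41/42, 22/7)
2·[AEL] = 19/14, 2·[TRE] = -2/7
[AEL]:[TRE] = 19/14:-2/7 = -19/4

[AEL]:[TRE] = -19/4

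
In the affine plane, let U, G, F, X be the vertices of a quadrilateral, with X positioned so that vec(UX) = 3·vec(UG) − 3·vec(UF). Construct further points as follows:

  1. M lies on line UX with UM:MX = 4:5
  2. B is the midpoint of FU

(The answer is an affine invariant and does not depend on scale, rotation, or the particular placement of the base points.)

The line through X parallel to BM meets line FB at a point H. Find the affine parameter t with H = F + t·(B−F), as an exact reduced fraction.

Work in coordinates with U = (0, 0), G = (1, 0), F = (0, 1), X = (3, -3).
1. M lies on line UX with UM:MX = 4:5 ⇒ M = (4/3, -4/3)
2. B is the midpoint of FU ⇒ B = (0, 1/2)
through X parallel to BM: direction (4/3, -11/6); meets FB at H = (0, 9/8)
H = F + t·(B−F) with t = -1/4

t = -1/4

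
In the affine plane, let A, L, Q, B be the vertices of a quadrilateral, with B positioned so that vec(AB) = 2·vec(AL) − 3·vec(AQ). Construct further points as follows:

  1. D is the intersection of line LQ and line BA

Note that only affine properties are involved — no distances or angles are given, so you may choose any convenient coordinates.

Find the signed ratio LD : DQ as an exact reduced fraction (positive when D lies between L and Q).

Assign A = (0, 0), L = (1, 0), Q = (0, 1), B = (2, -3) — the answer is frame-independent, so this choice is without loss of generality.
1. D is the intersection of line LQ and line BA ⇒ D = (-2, 3)
D = L + t·(Q−L) with t = 3, so LD:DQ = t:(1−t) = 3:-2

LD:DQ = -3/2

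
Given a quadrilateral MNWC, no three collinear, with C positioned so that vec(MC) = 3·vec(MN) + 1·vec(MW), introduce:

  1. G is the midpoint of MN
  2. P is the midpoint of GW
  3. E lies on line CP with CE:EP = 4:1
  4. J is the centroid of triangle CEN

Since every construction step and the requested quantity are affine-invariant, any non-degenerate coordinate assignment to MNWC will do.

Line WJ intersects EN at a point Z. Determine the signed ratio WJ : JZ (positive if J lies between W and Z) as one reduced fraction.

Choose coordinates M = (0, 0), N = (1, 0), W = (0, 1), C = (3, 1).
1. G is the midpoint of MN ⇒ G = (1/2, 0)
2. P is the midpoint of GW ⇒ P = (1/4, 1/2)
3. E lies on line CP with CE:EP = 4:1 ⇒ E = (4/5, 3/5)
4. J is the centroid of triangle CEN ⇒ J = (8/5, 8/15)
line WJ meets EN at Z = (48/65, 51/65)
J = W + t·(Z−W) with t = 13/6, so WJ:JZ = 13/6:-7/6

WJ:JZ = -13/7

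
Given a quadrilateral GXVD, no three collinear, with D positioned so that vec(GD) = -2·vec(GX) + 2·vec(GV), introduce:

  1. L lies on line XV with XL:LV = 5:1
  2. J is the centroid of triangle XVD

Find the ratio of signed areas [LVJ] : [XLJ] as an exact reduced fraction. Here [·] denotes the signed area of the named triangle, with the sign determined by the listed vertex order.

[LVJ]:[XLJ] = 1/5

Assign G = (0, 0), X = (1, 0), V = (0, 1), D = (-2, 2) — the answer is frame-independent, so this choice is without loss of generality.
1. L lies on line XV with XL:LV = 5:1 ⇒ L = (1/6, 5/6)
2. J is the centroid of triangle XVD ⇒ J = (-1/3, 1)
2·[LVJ] = 1/18, 2·[XLJ] = 5/18
[LVJ]:[XLJ] = 1/18:5/18 = 1/5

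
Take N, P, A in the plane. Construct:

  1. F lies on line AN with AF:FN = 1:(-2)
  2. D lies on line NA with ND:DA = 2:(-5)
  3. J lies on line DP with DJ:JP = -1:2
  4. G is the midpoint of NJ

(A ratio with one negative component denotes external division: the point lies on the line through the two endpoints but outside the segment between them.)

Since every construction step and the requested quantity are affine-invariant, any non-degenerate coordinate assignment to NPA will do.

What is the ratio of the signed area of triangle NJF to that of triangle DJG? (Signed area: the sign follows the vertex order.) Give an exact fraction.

Set N = (0, 0), P = (1, 0), A = (0, 1); any affine frame gives the same invariant.
1. F lies on line AN with AF:FN = 1:(-2) ⇒ F = (0, 2)
2. D lies on line NA with ND:DA = 2:(-5) ⇒ D = (0, -2/3)
3. J lies on line DP with DJ:JP = -1:2 ⇒ J = (-1, -4/3)
4. G is the midpoint of NJ ⇒ G = (-1/2, -2/3)
2·[NJF] = -2, 2·[DJG] = -1/3
[NJF]:[DJG] = -2:-1/3 = 6

[NJF]:[DJG] = 6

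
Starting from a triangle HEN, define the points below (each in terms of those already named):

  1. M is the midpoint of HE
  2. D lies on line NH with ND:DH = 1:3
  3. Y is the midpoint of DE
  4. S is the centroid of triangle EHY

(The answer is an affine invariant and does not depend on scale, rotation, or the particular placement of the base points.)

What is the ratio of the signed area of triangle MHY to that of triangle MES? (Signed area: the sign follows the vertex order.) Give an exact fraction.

[MHY]:[MES] = -3

Work in coordinates with H = (0, 0), E = (1, 0), N = (0, 1).
1. M is the midpoint of HE ⇒ M = (1/2, 0)
2. D lies on line NH with ND:DH = 1:3 ⇒ D = (0, 3/4)
3. Y is the midpoint of DE ⇒ Y = (1/2, 3/8)
4. S is the centroid of triangle EHY ⇒ S = (1/2, 1/8)
2·[MHY] = -3/16, 2·[MES] = 1/16
[MHY]:[MES] = -3/16:1/16 = -3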